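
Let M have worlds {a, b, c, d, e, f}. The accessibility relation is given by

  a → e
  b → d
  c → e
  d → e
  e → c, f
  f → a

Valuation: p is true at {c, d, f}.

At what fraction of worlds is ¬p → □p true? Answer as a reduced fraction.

5/6

a: ¬p is T, □p is F. ✗
b: ¬p is T, □p is T. ✓
c: ¬p is F, □p is F. ✓
d: ¬p is F, □p is F. ✓
e: ¬p is T, □p is T. ✓
f: ¬p is F, □p is F. ✓
That's 5 of 6 worlds, so 5/6.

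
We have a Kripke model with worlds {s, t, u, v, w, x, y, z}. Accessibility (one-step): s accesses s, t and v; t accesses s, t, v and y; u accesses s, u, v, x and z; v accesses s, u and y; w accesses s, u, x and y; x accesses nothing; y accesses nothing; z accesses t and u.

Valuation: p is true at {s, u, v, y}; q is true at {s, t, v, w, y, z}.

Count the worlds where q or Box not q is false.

s: q is T, Box not q is F. ✓
t: q is T, Box not q is F. ✓
u: q is F, Box not q is F. ✗
v: q is T, Box not q is F. ✓
w: q is T, Box not q is F. ✓
x: q is F, Box not q is T. ✓
y: q is T, Box not q is T. ✓
z: q is T, Box not q is F. ✓
Satisfying worlds: {s, t, v, w, x, y, z}.
So q or Box not q fails at the other 1 world.

1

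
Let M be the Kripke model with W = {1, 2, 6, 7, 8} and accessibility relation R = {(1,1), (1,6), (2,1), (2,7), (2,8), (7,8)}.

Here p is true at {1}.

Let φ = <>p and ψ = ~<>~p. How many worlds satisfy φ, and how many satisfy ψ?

For <>p:
1: successors {1, 6}; p there: 1:T, 6:F. ✓
2: successors {1, 7, 8}; p there: 1:T, 7:F, 8:F. ✓
6: no successors, so <>p fails. ✗
7: successors {8}; p there: 8:F. ✗
8: no successors, so <>p fails. ✗
— 2 worlds.
For ~<>~p:
1: <>~p is T. ✗
2: <>~p is T. ✗
6: <>~p is F. ✓
7: <>~p is T. ✗
8: <>~p is F. ✓
— 2 worlds.

2 and 2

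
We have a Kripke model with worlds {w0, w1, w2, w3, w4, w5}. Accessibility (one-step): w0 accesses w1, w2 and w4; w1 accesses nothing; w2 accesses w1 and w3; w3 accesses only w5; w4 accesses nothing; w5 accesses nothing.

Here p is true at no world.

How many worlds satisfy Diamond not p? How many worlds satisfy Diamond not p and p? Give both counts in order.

For Diamond not p:
w0: successors {w1, w2, w4}; not p there: w1:T, w2:T, w4:T. ✓
w1: no successors, so Diamond not p fails. ✗
w2: successors {w1, w3}; not p there: w1:T, w3:T. ✓
w3: successors {w5}; not p there: w5:T. ✓
w4: no successors, so Diamond not p fails. ✗
w5: no successors, so Diamond not p fails. ✗
— 3 worlds.
For Diamond not p and p:
w0: Diamond not p is T, p is F. ✗
w1: Diamond not p is F, p is F. ✗
w2: Diamond not p is T, p is F. ✗
w3: Diamond not p is T, p is F. ✗
w4: Diamond not p is F, p is F. ✗
w5: Diamond not p is F, p is F. ✗
— 0 worlds.

3 and 0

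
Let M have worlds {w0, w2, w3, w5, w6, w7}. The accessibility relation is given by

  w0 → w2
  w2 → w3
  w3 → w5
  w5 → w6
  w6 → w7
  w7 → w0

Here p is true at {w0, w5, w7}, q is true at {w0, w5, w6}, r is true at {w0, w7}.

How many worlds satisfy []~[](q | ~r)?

w0: successors {w2}; ~[](q | ~r) there: w2:F. ✗
w2: successors {w3}; ~[](q | ~r) there: w3:F. ✗
w3: successors {w5}; ~[](q | ~r) there: w5:F. ✗
w5: successors {w6}; ~[](q | ~r) there: w6:T. ✓
w6: successors {w7}; ~[](q | ~r) there: w7:F. ✗
w7: successors {w0}; ~[](q | ~r) there: w0:F. ✗
Satisfying worlds: {w5}.

1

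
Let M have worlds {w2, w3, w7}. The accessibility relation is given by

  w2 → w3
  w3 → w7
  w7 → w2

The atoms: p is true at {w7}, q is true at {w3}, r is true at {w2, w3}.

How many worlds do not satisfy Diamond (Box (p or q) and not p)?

w2: successors {w3}; Box (p or q) and not p there: w3:T. ✓
w3: successors {w7}; Box (p or q) and not p there: w7:F. ✗
w7: successors {w2}; Box (p or q) and not p there: w2:T. ✓
Satisfying worlds: {w2, w7}.
So Diamond (Box (p or q) and not p) fails at the other 1 world.

1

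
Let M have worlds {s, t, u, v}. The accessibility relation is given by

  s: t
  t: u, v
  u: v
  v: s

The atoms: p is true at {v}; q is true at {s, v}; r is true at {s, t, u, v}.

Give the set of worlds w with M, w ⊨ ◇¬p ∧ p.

s: ◇¬p is T, p is F. ✗
t: ◇¬p is T, p is F. ✗
u: ◇¬p is F, p is F. ✗
v: ◇¬p is T, p is T. ✓

{v}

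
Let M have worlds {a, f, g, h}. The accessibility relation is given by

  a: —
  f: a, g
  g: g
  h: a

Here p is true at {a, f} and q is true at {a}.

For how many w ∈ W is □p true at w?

a: no successors, so □p holds vacuously. ✓
f: successors {a, g}; p there: a:T, g:F. ✗
g: successors {g}; p there: g:F. ✗
h: successors {a}; p there: a:T. ✓
Satisfying worlds: {a, h}.

2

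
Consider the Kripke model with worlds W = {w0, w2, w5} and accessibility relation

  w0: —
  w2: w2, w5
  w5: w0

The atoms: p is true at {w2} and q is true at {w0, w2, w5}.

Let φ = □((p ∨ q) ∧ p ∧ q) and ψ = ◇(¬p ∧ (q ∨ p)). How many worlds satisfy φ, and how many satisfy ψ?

For □((p ∨ q) ∧ p ∧ q):
w0: no successors, so □((p ∨ q) ∧ p ∧ q) holds vacuously. ✓
w2: successors {w2, w5}; (p ∨ q) ∧ p ∧ q there: w2:T, w5:F. ✗
w5: successors {w0}; (p ∨ q) ∧ p ∧ q there: w0:F. ✗
— 1 world.
For ◇(¬p ∧ (q ∨ p)):
w0: no successors, so ◇(¬p ∧ (q ∨ p)) fails. ✗
w2: successors {w2, w5}; ¬p ∧ (q ∨ p) there: w2:F, w5:T. ✓
w5: successors {w0}; ¬p ∧ (q ∨ p) there: w0:T. ✓
— 2 worlds.

1 and 2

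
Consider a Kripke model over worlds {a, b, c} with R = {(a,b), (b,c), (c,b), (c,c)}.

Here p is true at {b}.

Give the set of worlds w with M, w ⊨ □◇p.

a: successors {b}; ◇p there: b:F. ✗
b: successors {c}; ◇p there: c:T. ✓
c: successors {b, c}; ◇p there: b:F, c:T. ✗

{b}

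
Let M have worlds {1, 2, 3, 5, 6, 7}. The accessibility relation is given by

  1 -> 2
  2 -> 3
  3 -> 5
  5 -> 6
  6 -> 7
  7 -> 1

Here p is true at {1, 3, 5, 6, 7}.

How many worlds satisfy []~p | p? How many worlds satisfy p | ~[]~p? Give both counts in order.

5 and 6

For []~p | p:
1: []~p is T, p is T. ✓
2: []~p is F, p is F. ✗
3: []~p is F, p is T. ✓
5: []~p is F, p is T. ✓
6: []~p is F, p is T. ✓
7: []~p is F, p is T. ✓
— 5 worlds.
For p | ~[]~p:
1: p is T, ~[]~p is F. ✓
2: p is F, ~[]~p is T. ✓
3: p is T, ~[]~p is T. ✓
5: p is T, ~[]~p is T. ✓
6: p is T, ~[]~p is T. ✓
7: p is T, ~[]~p is T. ✓
— 6 worlds.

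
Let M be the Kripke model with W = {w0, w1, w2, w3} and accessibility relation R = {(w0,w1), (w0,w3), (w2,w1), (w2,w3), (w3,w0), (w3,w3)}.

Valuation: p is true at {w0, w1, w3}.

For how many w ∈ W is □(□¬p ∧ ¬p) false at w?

w0: successors {w1, w3}; □¬p ∧ ¬p there: w1:F, w3:F. ✗
w1: no successors, so □(□¬p ∧ ¬p) holds vacuously. ✓
w2: successors {w1, w3}; □¬p ∧ ¬p there: w1:F, w3:F. ✗
w3: successors {w0, w3}; □¬p ∧ ¬p there: w0:F, w3:F. ✗
Satisfying worlds: {w1}.
So □(□¬p ∧ ¬p) fails at the other 3 worlds.

3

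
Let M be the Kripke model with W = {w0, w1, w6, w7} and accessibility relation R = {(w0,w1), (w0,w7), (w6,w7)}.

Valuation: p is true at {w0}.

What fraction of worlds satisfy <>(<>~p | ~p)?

w0: successors {w1, w7}; <>~p | ~p there: w1:T, w7:T. ✓
w1: no successors, so <>(<>~p | ~p) fails. ✗
w6: successors {w7}; <>~p | ~p there: w7:T. ✓
w7: no successors, so <>(<>~p | ~p) fails. ✗
That's 2 of 4 worlds, so 2/4 = 1/2.

1/2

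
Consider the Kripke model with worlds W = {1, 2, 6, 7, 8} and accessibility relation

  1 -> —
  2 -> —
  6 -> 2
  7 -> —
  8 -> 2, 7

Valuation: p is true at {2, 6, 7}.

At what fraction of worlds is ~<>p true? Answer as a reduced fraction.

1: <>p is F. ✓
2: <>p is F. ✓
6: <>p is T. ✗
7: <>p is F. ✓
8: <>p is T. ✗
That's 3 of 5 worlds, so 3/5.

3/5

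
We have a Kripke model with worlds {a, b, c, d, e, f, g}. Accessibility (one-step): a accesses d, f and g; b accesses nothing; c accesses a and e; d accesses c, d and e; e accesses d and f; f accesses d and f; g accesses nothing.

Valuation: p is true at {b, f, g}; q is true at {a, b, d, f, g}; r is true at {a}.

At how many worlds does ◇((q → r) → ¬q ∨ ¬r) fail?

2

a: successors {d, f, g}; (q → r) → ¬q ∨ ¬r there: d:T, f:T, g:T. ✓
b: no successors, so ◇((q → r) → ¬q ∨ ¬r) fails. ✗
c: successors {a, e}; (q → r) → ¬q ∨ ¬r there: a:F, e:T. ✓
d: successors {c, d, e}; (q → r) → ¬q ∨ ¬r there: c:T, d:T, e:T. ✓
e: successors {d, f}; (q → r) → ¬q ∨ ¬r there: d:T, f:T. ✓
f: successors {d, f}; (q → r) → ¬q ∨ ¬r there: d:T, f:T. ✓
g: no successors, so ◇((q → r) → ¬q ∨ ¬r) fails. ✗
Satisfying worlds: {a, c, d, e, f}.
So ◇((q → r) → ¬q ∨ ¬r) fails at the other 2 worlds.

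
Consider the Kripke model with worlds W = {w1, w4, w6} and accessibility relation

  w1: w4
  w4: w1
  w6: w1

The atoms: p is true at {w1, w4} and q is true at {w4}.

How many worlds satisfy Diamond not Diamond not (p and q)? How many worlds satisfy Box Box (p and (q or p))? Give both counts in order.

2 and 3

For Diamond not Diamond not (p and q):
w1: successors {w4}; not Diamond not (p and q) there: w4:F. ✗
w4: successors {w1}; not Diamond not (p and q) there: w1:T. ✓
w6: successors {w1}; not Diamond not (p and q) there: w1:T. ✓
— 2 worlds.
For Box Box (p and (q or p)):
w1: successors {w4}; Box (p and (q or p)) there: w4:T. ✓
w4: successors {w1}; Box (p and (q or p)) there: w1:T. ✓
w6: successors {w1}; Box (p and (q or p)) there: w1:T. ✓
— 3 worlds.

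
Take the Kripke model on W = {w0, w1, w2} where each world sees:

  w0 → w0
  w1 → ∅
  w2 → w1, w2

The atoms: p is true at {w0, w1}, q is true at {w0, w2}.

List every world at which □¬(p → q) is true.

w0: successors {w0}; ¬(p → q) there: w0:F. ✗
w1: no successors, so □¬(p → q) holds vacuously. ✓
w2: successors {w1, w2}; ¬(p → q) there: w1:T, w2:F. ✗

{w1}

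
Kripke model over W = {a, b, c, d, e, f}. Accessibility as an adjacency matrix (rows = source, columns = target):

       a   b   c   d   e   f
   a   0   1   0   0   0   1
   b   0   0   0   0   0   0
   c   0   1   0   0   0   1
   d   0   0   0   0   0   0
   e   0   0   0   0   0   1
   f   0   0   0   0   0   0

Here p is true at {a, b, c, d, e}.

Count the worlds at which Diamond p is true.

a: successors {b, f}; p there: b:T, f:F. ✓
b: no successors, so Diamond p fails. ✗
c: successors {b, f}; p there: b:T, f:F. ✓
d: no successors, so Diamond p fails. ✗
e: successors {f}; p there: f:F. ✗
f: no successors, so Diamond p fails. ✗
Satisfying worlds: {a, c}.

2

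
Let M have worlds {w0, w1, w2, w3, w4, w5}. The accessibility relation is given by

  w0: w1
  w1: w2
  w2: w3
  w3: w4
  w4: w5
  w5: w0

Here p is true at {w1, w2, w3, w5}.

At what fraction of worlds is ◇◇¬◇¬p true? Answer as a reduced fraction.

2/3

w0: successors {w1}; ◇¬◇¬p there: w1:T. ✓
w1: successors {w2}; ◇¬◇¬p there: w2:F. ✗
w2: successors {w3}; ◇¬◇¬p there: w3:T. ✓
w3: successors {w4}; ◇¬◇¬p there: w4:F. ✗
w4: successors {w5}; ◇¬◇¬p there: w5:T. ✓
w5: successors {w0}; ◇¬◇¬p there: w0:T. ✓
That's 4 of 6 worlds, so 4/6 = 2/3.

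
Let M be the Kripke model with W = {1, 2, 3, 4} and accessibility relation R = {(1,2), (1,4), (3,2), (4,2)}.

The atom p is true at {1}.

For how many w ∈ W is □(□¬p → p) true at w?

1: successors {2, 4}; □¬p → p there: 2:F, 4:F. ✗
2: no successors, so □(□¬p → p) holds vacuously. ✓
3: successors {2}; □¬p → p there: 2:F. ✗
4: successors {2}; □¬p → p there: 2:F. ✗
Satisfying worlds: {2}.

1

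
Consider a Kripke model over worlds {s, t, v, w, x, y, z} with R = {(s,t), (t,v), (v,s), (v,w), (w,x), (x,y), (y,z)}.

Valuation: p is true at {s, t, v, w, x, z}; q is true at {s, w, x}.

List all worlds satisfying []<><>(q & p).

{s, t, z}

s: successors {t}; <><>(q & p) there: t:T. ✓
t: successors {v}; <><>(q & p) there: v:T. ✓
v: successors {s, w}; <><>(q & p) there: s:F, w:F. ✗
w: successors {x}; <><>(q & p) there: x:F. ✗
x: successors {y}; <><>(q & p) there: y:F. ✗
y: successors {z}; <><>(q & p) there: z:F. ✗
z: no successors, so []<><>(q & p) holds vacuously. ✓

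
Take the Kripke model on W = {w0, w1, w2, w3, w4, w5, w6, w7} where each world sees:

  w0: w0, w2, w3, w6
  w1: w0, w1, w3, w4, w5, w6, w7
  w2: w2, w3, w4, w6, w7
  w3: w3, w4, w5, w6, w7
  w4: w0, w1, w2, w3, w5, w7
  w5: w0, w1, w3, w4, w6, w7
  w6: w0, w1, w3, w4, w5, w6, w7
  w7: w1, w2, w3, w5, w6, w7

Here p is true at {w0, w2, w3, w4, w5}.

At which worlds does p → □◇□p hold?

{w1, w6, w7}

w0: p is T, □◇□p is F. ✗
w1: p is F, □◇□p is F. ✓
w2: p is T, □◇□p is F. ✗
w3: p is T, □◇□p is F. ✗
w4: p is T, □◇□p is F. ✗
w5: p is T, □◇□p is F. ✗
w6: p is F, □◇□p is F. ✓
w7: p is F, □◇□p is F. ✓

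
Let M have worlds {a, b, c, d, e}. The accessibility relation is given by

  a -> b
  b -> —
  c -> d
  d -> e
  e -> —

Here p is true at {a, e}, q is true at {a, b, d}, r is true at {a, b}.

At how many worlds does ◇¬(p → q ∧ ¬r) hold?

1

a: successors {b}; ¬(p → q ∧ ¬r) there: b:F. ✗
b: no successors, so ◇¬(p → q ∧ ¬r) fails. ✗
c: successors {d}; ¬(p → q ∧ ¬r) there: d:F. ✗
d: successors {e}; ¬(p → q ∧ ¬r) there: e:T. ✓
e: no successors, so ◇¬(p → q ∧ ¬r) fails. ✗
Satisfying worlds: {d}.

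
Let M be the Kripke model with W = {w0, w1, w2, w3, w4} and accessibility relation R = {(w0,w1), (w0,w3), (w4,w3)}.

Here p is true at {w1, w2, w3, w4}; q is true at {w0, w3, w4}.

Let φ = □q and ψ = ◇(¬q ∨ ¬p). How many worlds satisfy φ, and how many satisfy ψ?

4 and 1

For □q:
w0: successors {w1, w3}; q there: w1:F, w3:T. ✗
w1: no successors, so □q holds vacuously. ✓
w2: no successors, so □q holds vacuously. ✓
w3: no successors, so □q holds vacuously. ✓
w4: successors {w3}; q there: w3:T. ✓
— 4 worlds.
For ◇(¬q ∨ ¬p):
w0: successors {w1, w3}; ¬q ∨ ¬p there: w1:T, w3:F. ✓
w1: no successors, so ◇(¬q ∨ ¬p) fails. ✗
w2: no successors, so ◇(¬q ∨ ¬p) fails. ✗
w3: no successors, so ◇(¬q ∨ ¬p) fails. ✗
w4: successors {w3}; ¬q ∨ ¬p there: w3:F. ✗
— 1 world.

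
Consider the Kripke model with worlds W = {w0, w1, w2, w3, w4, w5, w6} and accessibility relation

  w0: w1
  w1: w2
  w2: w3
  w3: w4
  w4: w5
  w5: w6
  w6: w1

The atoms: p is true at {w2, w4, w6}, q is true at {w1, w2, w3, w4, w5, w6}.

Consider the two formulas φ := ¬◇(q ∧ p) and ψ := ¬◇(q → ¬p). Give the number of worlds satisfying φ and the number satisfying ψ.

4 and 3

For ¬◇(q ∧ p):
w0: ◇(q ∧ p) is F. ✓
w1: ◇(q ∧ p) is T. ✗
w2: ◇(q ∧ p) is F. ✓
w3: ◇(q ∧ p) is T. ✗
w4: ◇(q ∧ p) is F. ✓
w5: ◇(q ∧ p) is T. ✗
w6: ◇(q ∧ p) is F. ✓
— 4 worlds.
For ¬◇(q → ¬p):
w0: ◇(q → ¬p) is T. ✗
w1: ◇(q → ¬p) is F. ✓
w2: ◇(q → ¬p) is T. ✗
w3: ◇(q → ¬p) is F. ✓
w4: ◇(q → ¬p) is T. ✗
w5: ◇(q → ¬p) is F. ✓
w6: ◇(q → ¬p) is T. ✗
— 3 worlds.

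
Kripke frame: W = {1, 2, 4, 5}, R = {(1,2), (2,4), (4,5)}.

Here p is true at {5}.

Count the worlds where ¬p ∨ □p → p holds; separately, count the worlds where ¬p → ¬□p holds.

1 and 3

For ¬p ∨ □p → p:
1: ¬p ∨ □p is T, p is F. ✗
2: ¬p ∨ □p is T, p is F. ✗
4: ¬p ∨ □p is T, p is F. ✗
5: ¬p ∨ □p is T, p is T. ✓
— 1 world.
For ¬p → ¬□p:
1: ¬p is T, ¬□p is T. ✓
2: ¬p is T, ¬□p is T. ✓
4: ¬p is T, ¬□p is F. ✗
5: ¬p is F, ¬□p is F. ✓
— 3 worlds.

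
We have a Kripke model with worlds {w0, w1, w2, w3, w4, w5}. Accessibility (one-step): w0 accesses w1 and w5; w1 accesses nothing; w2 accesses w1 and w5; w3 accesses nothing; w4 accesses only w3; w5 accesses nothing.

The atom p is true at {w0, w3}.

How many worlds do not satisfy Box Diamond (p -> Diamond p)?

3

w0: successors {w1, w5}; Diamond (p -> Diamond p) there: w1:F, w5:F. ✗
w1: no successors, so Box Diamond (p -> Diamond p) holds vacuously. ✓
w2: successors {w1, w5}; Diamond (p -> Diamond p) there: w1:F, w5:F. ✗
w3: no successors, so Box Diamond (p -> Diamond p) holds vacuously. ✓
w4: successors {w3}; Diamond (p -> Diamond p) there: w3:F. ✗
w5: no successors, so Box Diamond (p -> Diamond p) holds vacuously. ✓
Satisfying worlds: {w1, w3, w5}.
So Box Diamond (p -> Diamond p) fails at the other 3 worlds.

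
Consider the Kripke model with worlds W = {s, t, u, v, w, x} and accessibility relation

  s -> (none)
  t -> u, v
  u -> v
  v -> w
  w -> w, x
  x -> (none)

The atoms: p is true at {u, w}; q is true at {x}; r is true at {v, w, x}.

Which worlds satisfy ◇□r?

s: no successors, so ◇□r fails. ✗
t: successors {u, v}; □r there: u:T, v:T. ✓
u: successors {v}; □r there: v:T. ✓
v: successors {w}; □r there: w:T. ✓
w: successors {w, x}; □r there: w:T, x:T. ✓
x: no successors, so ◇□r fails. ✗

{t, u, v, w}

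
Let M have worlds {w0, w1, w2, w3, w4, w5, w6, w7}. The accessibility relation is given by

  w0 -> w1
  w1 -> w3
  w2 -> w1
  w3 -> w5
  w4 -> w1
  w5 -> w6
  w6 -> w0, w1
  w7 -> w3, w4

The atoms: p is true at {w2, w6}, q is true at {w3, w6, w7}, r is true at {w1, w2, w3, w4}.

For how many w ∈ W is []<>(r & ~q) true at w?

1

w0: successors {w1}; <>(r & ~q) there: w1:F. ✗
w1: successors {w3}; <>(r & ~q) there: w3:F. ✗
w2: successors {w1}; <>(r & ~q) there: w1:F. ✗
w3: successors {w5}; <>(r & ~q) there: w5:F. ✗
w4: successors {w1}; <>(r & ~q) there: w1:F. ✗
w5: successors {w6}; <>(r & ~q) there: w6:T. ✓
w6: successors {w0, w1}; <>(r & ~q) there: w0:T, w1:F. ✗
w7: successors {w3, w4}; <>(r & ~q) there: w3:F, w4:T. ✗
Satisfying worlds: {w5}.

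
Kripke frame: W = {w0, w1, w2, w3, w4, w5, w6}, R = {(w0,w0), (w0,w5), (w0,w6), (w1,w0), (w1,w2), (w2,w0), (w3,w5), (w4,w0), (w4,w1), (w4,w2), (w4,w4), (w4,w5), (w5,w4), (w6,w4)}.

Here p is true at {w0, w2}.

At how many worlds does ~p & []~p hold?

3

w0: ~p is F, []~p is F. ✗
w1: ~p is T, []~p is F. ✗
w2: ~p is F, []~p is F. ✗
w3: ~p is T, []~p is T. ✓
w4: ~p is T, []~p is F. ✗
w5: ~p is T, []~p is T. ✓
w6: ~p is T, []~p is T. ✓
Satisfying worlds: {w3, w5, w6}.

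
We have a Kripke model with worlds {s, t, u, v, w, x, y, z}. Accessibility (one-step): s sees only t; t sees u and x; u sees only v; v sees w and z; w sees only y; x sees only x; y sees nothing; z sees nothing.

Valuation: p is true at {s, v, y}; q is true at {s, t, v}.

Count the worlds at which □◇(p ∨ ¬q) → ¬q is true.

6

s: □◇(p ∨ ¬q) is T, ¬q is F. ✗
t: □◇(p ∨ ¬q) is T, ¬q is F. ✗
u: □◇(p ∨ ¬q) is T, ¬q is T. ✓
v: □◇(p ∨ ¬q) is F, ¬q is F. ✓
w: □◇(p ∨ ¬q) is F, ¬q is T. ✓
x: □◇(p ∨ ¬q) is T, ¬q is T. ✓
y: □◇(p ∨ ¬q) is T, ¬q is T. ✓
z: □◇(p ∨ ¬q) is T, ¬q is T. ✓
Satisfying worlds: {u, v, w, x, y, z}.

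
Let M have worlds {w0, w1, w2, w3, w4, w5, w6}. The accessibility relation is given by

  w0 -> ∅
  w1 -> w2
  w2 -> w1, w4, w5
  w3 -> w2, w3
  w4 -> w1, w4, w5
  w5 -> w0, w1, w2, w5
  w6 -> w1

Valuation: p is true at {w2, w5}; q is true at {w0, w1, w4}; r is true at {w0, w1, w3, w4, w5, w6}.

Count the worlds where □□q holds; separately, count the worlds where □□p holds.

For □□q:
w0: no successors, so □□q holds vacuously. ✓
w1: successors {w2}; □q there: w2:F. ✗
w2: successors {w1, w4, w5}; □q there: w1:F, w4:F, w5:F. ✗
w3: successors {w2, w3}; □q there: w2:F, w3:F. ✗
w4: successors {w1, w4, w5}; □q there: w1:F, w4:F, w5:F. ✗
w5: successors {w0, w1, w2, w5}; □q there: w0:T, w1:F, w2:F, w5:F. ✗
w6: successors {w1}; □q there: w1:F. ✗
— 1 world.
For □□p:
w0: no successors, so □□p holds vacuously. ✓
w1: successors {w2}; □p there: w2:F. ✗
w2: successors {w1, w4, w5}; □p there: w1:T, w4:F, w5:F. ✗
w3: successors {w2, w3}; □p there: w2:F, w3:F. ✗
w4: successors {w1, w4, w5}; □p there: w1:T, w4:F, w5:F. ✗
w5: successors {w0, w1, w2, w5}; □p there: w0:T, w1:T, w2:F, w5:F. ✗
w6: successors {w1}; □p there: w1:T. ✓
— 2 worlds.

1 and 2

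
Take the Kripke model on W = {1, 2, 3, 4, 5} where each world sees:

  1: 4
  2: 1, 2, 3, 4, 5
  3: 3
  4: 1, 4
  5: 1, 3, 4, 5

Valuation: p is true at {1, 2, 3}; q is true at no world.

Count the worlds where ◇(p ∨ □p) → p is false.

1: ◇(p ∨ □p) is F, p is T. ✓
2: ◇(p ∨ □p) is T, p is T. ✓
3: ◇(p ∨ □p) is T, p is T. ✓
4: ◇(p ∨ □p) is T, p is F. ✗
5: ◇(p ∨ □p) is T, p is F. ✗
Satisfying worlds: {1, 2, 3}.
So ◇(p ∨ □p) → p fails at the other 2 worlds.

2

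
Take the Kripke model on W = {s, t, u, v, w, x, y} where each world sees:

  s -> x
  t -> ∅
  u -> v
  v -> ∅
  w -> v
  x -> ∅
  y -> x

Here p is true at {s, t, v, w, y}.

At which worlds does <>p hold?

s: successors {x}; p there: x:F. ✗
t: no successors, so <>p fails. ✗
u: successors {v}; p there: v:T. ✓
v: no successors, so <>p fails. ✗
w: successors {v}; p there: v:T. ✓
x: no successors, so <>p fails. ✗
y: successors {x}; p there: x:F. ✗

{u, w}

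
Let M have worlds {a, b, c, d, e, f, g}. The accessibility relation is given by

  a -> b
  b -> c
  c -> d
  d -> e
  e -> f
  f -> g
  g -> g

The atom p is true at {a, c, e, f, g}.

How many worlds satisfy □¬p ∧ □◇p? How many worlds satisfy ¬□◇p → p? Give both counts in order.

2 and 6

For □¬p ∧ □◇p:
a: □¬p is T, □◇p is T. ✓
b: □¬p is F, □◇p is F. ✗
c: □¬p is T, □◇p is T. ✓
d: □¬p is F, □◇p is T. ✗
e: □¬p is F, □◇p is T. ✗
f: □¬p is F, □◇p is T. ✗
g: □¬p is F, □◇p is T. ✗
— 2 worlds.
For ¬□◇p → p:
a: ¬□◇p is F, p is T. ✓
b: ¬□◇p is T, p is F. ✗
c: ¬□◇p is F, p is T. ✓
d: ¬□◇p is F, p is F. ✓
e: ¬□◇p is F, p is T. ✓
f: ¬□◇p is F, p is T. ✓
g: ¬□◇p is F, p is T. ✓
— 6 worlds.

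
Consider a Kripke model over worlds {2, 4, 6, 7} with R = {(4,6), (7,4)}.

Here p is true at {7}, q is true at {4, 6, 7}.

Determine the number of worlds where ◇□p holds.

2: no successors, so ◇□p fails. ✗
4: successors {6}; □p there: 6:T. ✓
6: no successors, so ◇□p fails. ✗
7: successors {4}; □p there: 4:F. ✗
Satisfying worlds: {4}.

1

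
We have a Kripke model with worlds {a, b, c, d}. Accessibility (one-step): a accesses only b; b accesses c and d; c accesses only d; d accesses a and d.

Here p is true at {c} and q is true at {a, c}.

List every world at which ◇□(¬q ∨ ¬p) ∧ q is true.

{c}

a: ◇□(¬q ∨ ¬p) is F, q is T. ✗
b: ◇□(¬q ∨ ¬p) is T, q is F. ✗
c: ◇□(¬q ∨ ¬p) is T, q is T. ✓
d: ◇□(¬q ∨ ¬p) is T, q is F. ✗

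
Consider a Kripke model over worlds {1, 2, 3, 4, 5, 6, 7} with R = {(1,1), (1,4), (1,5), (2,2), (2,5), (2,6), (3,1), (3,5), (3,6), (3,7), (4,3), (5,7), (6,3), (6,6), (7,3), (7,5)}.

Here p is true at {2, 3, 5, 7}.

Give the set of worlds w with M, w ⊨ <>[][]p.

{1, 2, 3, 7}

1: successors {1, 4, 5}; [][]p there: 1:F, 4:F, 5:T. ✓
2: successors {2, 5, 6}; [][]p there: 2:F, 5:T, 6:F. ✓
3: successors {1, 5, 6, 7}; [][]p there: 1:F, 5:T, 6:F, 7:F. ✓
4: successors {3}; [][]p there: 3:F. ✗
5: successors {7}; [][]p there: 7:F. ✗
6: successors {3, 6}; [][]p there: 3:F, 6:F. ✗
7: successors {3, 5}; [][]p there: 3:F, 5:T. ✓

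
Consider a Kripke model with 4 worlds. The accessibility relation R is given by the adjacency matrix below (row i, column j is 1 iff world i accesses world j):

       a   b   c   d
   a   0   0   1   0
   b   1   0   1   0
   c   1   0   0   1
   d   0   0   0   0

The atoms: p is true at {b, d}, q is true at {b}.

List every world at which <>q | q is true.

{b}

a: <>q is F, q is F. ✗
b: <>q is F, q is T. ✓
c: <>q is F, q is F. ✗
d: <>q is F, q is F. ✗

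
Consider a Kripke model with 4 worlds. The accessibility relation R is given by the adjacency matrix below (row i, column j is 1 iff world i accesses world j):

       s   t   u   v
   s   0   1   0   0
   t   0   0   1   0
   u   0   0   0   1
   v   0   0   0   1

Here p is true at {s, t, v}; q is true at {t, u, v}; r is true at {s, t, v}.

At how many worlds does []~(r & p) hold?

1

s: successors {t}; ~(r & p) there: t:F. ✗
t: successors {u}; ~(r & p) there: u:T. ✓
u: successors {v}; ~(r & p) there: v:F. ✗
v: successors {v}; ~(r & p) there: v:F. ✗
Satisfying worlds: {t}.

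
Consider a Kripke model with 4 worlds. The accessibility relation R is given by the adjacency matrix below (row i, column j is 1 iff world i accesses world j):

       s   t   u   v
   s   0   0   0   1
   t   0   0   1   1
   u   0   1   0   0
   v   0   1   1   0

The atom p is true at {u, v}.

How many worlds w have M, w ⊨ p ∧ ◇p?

s: p is F, ◇p is T. ✗
t: p is F, ◇p is T. ✗
u: p is T, ◇p is F. ✗
v: p is T, ◇p is T. ✓
Satisfying worlds: {v}.

1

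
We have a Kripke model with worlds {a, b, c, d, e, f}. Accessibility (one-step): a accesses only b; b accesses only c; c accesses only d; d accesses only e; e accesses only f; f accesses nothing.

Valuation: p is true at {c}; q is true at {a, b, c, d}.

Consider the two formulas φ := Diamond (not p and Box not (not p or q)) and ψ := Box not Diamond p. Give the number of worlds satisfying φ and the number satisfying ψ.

For Diamond (not p and Box not (not p or q)):
a: successors {b}; not p and Box not (not p or q) there: b:F. ✗
b: successors {c}; not p and Box not (not p or q) there: c:F. ✗
c: successors {d}; not p and Box not (not p or q) there: d:F. ✗
d: successors {e}; not p and Box not (not p or q) there: e:F. ✗
e: successors {f}; not p and Box not (not p or q) there: f:T. ✓
f: no successors, so Diamond (not p and Box not (not p or q)) fails. ✗
— 1 world.
For Box not Diamond p:
a: successors {b}; not Diamond p there: b:F. ✗
b: successors {c}; not Diamond p there: c:T. ✓
c: successors {d}; not Diamond p there: d:T. ✓
d: successors {e}; not Diamond p there: e:T. ✓
e: successors {f}; not Diamond p there: f:T. ✓
f: no successors, so Box not Diamond p holds vacuously. ✓
— 5 worlds.

1 and 5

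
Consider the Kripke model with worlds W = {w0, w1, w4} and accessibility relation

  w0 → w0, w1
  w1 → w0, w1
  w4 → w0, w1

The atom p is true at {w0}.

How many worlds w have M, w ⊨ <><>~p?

3

w0: successors {w0, w1}; <>~p there: w0:T, w1:T. ✓
w1: successors {w0, w1}; <>~p there: w0:T, w1:T. ✓
w4: successors {w0, w1}; <>~p there: w0:T, w1:T. ✓
Satisfying worlds: {w0, w1, w4}.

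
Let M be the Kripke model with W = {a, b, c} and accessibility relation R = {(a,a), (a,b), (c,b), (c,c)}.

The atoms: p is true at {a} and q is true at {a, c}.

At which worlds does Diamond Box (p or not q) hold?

{a, c}

a: successors {a, b}; Box (p or not q) there: a:T, b:T. ✓
b: no successors, so Diamond Box (p or not q) fails. ✗
c: successors {b, c}; Box (p or not q) there: b:T, c:F. ✓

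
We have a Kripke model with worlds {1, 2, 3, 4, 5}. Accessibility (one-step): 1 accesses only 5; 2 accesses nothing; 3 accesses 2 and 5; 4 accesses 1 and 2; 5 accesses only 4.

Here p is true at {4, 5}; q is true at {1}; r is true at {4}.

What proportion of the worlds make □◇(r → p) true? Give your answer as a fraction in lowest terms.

1: successors {5}; ◇(r → p) there: 5:T. ✓
2: no successors, so □◇(r → p) holds vacuously. ✓
3: successors {2, 5}; ◇(r → p) there: 2:F, 5:T. ✗
4: successors {1, 2}; ◇(r → p) there: 1:T, 2:F. ✗
5: successors {4}; ◇(r → p) there: 4:T. ✓
That's 3 of 5 worlds, so 3/5.

3/5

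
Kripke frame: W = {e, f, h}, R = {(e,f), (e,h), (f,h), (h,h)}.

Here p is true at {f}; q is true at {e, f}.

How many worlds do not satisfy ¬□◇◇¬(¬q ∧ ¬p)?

0

e: □◇◇¬(¬q ∧ ¬p) is F. ✓
f: □◇◇¬(¬q ∧ ¬p) is F. ✓
h: □◇◇¬(¬q ∧ ¬p) is F. ✓
Satisfying worlds: {e, f, h}.
So ¬□◇◇¬(¬q ∧ ¬p) fails at the other 0 worlds.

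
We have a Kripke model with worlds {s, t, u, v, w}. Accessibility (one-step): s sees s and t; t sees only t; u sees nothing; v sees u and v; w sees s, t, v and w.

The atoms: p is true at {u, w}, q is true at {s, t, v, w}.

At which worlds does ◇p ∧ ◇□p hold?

{v}

s: ◇p is F, ◇□p is F. ✗
t: ◇p is F, ◇□p is F. ✗
u: ◇p is F, ◇□p is F. ✗
v: ◇p is T, ◇□p is T. ✓
w: ◇p is T, ◇□p is F. ✗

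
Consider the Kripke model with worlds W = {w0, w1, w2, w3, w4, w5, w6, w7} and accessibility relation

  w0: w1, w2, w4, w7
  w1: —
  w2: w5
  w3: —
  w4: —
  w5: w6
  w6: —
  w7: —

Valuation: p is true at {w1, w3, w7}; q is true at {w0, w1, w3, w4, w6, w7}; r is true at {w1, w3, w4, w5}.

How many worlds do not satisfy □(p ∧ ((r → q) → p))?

w0: successors {w1, w2, w4, w7}; p ∧ ((r → q) → p) there: w1:T, w2:F, w4:F, w7:T. ✗
w1: no successors, so □(p ∧ ((r → q) → p)) holds vacuously. ✓
w2: successors {w5}; p ∧ ((r → q) → p) there: w5:F. ✗
w3: no successors, so □(p ∧ ((r → q) → p)) holds vacuously. ✓
w4: no successors, so □(p ∧ ((r → q) → p)) holds vacuously. ✓
w5: successors {w6}; p ∧ ((r → q) → p) there: w6:F. ✗
w6: no successors, so □(p ∧ ((r → q) → p)) holds vacuously. ✓
w7: no successors, so □(p ∧ ((r → q) → p)) holds vacuously. ✓
Satisfying worlds: {w1, w3, w4, w6, w7}.
So □(p ∧ ((r → q) → p)) fails at the other 3 worlds.

3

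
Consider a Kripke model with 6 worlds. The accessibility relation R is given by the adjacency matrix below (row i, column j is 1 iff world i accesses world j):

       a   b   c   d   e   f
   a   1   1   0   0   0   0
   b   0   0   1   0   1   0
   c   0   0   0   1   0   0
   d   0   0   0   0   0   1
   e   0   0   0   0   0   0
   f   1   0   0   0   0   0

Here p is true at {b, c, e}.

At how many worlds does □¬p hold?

a: successors {a, b}; ¬p there: a:T, b:F. ✗
b: successors {c, e}; ¬p there: c:F, e:F. ✗
c: successors {d}; ¬p there: d:T. ✓
d: successors {f}; ¬p there: f:T. ✓
e: no successors, so □¬p holds vacuously. ✓
f: successors {a}; ¬p there: a:T. ✓
Satisfying worlds: {c, d, e, f}.

4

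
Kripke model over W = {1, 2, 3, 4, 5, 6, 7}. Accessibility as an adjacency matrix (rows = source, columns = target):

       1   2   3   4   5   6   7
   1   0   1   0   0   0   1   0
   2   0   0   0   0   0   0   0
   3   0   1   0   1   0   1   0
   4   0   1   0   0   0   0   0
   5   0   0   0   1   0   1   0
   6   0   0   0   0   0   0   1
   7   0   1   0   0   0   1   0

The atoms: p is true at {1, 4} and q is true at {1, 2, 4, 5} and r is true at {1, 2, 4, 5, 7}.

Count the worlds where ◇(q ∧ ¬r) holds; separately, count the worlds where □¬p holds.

For ◇(q ∧ ¬r):
1: successors {2, 6}; q ∧ ¬r there: 2:F, 6:F. ✗
2: no successors, so ◇(q ∧ ¬r) fails. ✗
3: successors {2, 4, 6}; q ∧ ¬r there: 2:F, 4:F, 6:F. ✗
4: successors {2}; q ∧ ¬r there: 2:F. ✗
5: successors {4, 6}; q ∧ ¬r there: 4:F, 6:F. ✗
6: successors {7}; q ∧ ¬r there: 7:F. ✗
7: successors {2, 6}; q ∧ ¬r there: 2:F, 6:F. ✗
— 0 worlds.
For □¬p:
1: successors {2, 6}; ¬p there: 2:T, 6:T. ✓
2: no successors, so □¬p holds vacuously. ✓
3: successors {2, 4, 6}; ¬p there: 2:T, 4:F, 6:T. ✗
4: successors {2}; ¬p there: 2:T. ✓
5: successors {4, 6}; ¬p there: 4:F, 6:T. ✗
6: successors {7}; ¬p there: 7:T. ✓
7: successors {2, 6}; ¬p there: 2:T, 6:T. ✓
— 5 worlds.

0 and 5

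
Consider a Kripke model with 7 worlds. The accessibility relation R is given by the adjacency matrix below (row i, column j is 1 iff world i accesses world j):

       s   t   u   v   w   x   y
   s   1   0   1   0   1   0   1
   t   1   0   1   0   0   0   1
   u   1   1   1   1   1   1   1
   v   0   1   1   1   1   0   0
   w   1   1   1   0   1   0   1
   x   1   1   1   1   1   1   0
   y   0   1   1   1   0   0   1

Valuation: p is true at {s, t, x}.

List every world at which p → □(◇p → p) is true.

s: p is T, □(◇p → p) is F. ✗
t: p is T, □(◇p → p) is F. ✗
u: p is F, □(◇p → p) is F. ✓
v: p is F, □(◇p → p) is F. ✓
w: p is F, □(◇p → p) is F. ✓
x: p is T, □(◇p → p) is F. ✗
y: p is F, □(◇p → p) is F. ✓

{u, v, w, y}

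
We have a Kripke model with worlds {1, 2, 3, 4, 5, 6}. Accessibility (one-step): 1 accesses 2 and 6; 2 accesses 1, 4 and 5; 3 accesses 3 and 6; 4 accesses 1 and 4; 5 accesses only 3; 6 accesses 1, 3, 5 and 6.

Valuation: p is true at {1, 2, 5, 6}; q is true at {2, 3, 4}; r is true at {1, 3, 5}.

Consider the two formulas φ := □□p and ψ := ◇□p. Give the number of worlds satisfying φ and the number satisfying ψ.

0 and 3

For □□p:
1: successors {2, 6}; □p there: 2:F, 6:F. ✗
2: successors {1, 4, 5}; □p there: 1:T, 4:F, 5:F. ✗
3: successors {3, 6}; □p there: 3:F, 6:F. ✗
4: successors {1, 4}; □p there: 1:T, 4:F. ✗
5: successors {3}; □p there: 3:F. ✗
6: successors {1, 3, 5, 6}; □p there: 1:T, 3:F, 5:F, 6:F. ✗
— 0 worlds.
For ◇□p:
1: successors {2, 6}; □p there: 2:F, 6:F. ✗
2: successors {1, 4, 5}; □p there: 1:T, 4:F, 5:F. ✓
3: successors {3, 6}; □p there: 3:F, 6:F. ✗
4: successors {1, 4}; □p there: 1:T, 4:F. ✓
5: successors {3}; □p there: 3:F. ✗
6: successors {1, 3, 5, 6}; □p there: 1:T, 3:F, 5:F, 6:F. ✓
— 3 worlds.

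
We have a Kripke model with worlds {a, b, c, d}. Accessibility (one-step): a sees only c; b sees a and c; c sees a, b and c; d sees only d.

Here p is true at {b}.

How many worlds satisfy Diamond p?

1

a: successors {c}; p there: c:F. ✗
b: successors {a, c}; p there: a:F, c:F. ✗
c: successors {a, b, c}; p there: a:F, b:T, c:F. ✓
d: successors {d}; p there: d:F. ✗
Satisfying worlds: {c}.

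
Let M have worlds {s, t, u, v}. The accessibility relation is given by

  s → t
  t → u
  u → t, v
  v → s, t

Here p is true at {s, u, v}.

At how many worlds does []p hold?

s: successors {t}; p there: t:F. ✗
t: successors {u}; p there: u:T. ✓
u: successors {t, v}; p there: t:F, v:T. ✗
v: successors {s, t}; p there: s:T, t:F. ✗
Satisfying worlds: {t}.

1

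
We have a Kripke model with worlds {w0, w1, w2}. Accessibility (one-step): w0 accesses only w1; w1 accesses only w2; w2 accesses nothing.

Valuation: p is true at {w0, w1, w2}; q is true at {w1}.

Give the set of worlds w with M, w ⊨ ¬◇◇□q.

{w1, w2}

w0: ◇◇□q is T. ✗
w1: ◇◇□q is F. ✓
w2: ◇◇□q is F. ✓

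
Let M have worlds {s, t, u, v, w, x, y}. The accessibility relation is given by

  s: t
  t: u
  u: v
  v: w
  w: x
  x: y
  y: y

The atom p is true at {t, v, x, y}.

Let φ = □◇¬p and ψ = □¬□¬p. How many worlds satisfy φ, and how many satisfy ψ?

For □◇¬p:
s: successors {t}; ◇¬p there: t:T. ✓
t: successors {u}; ◇¬p there: u:F. ✗
u: successors {v}; ◇¬p there: v:T. ✓
v: successors {w}; ◇¬p there: w:F. ✗
w: successors {x}; ◇¬p there: x:F. ✗
x: successors {y}; ◇¬p there: y:F. ✗
y: successors {y}; ◇¬p there: y:F. ✗
— 2 worlds.
For □¬□¬p:
s: successors {t}; ¬□¬p there: t:F. ✗
t: successors {u}; ¬□¬p there: u:T. ✓
u: successors {v}; ¬□¬p there: v:F. ✗
v: successors {w}; ¬□¬p there: w:T. ✓
w: successors {x}; ¬□¬p there: x:T. ✓
x: successors {y}; ¬□¬p there: y:T. ✓
y: successors {y}; ¬□¬p there: y:T. ✓
— 5 worlds.

2 and 5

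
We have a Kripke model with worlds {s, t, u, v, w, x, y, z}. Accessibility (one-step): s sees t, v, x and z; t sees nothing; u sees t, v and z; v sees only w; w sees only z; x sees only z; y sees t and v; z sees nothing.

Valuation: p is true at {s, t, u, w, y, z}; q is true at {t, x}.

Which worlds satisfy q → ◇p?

{s, u, v, w, x, y, z}

s: q is F, ◇p is T. ✓
t: q is T, ◇p is F. ✗
u: q is F, ◇p is T. ✓
v: q is F, ◇p is T. ✓
w: q is F, ◇p is T. ✓
x: q is T, ◇p is T. ✓
y: q is F, ◇p is T. ✓
z: q is F, ◇p is F. ✓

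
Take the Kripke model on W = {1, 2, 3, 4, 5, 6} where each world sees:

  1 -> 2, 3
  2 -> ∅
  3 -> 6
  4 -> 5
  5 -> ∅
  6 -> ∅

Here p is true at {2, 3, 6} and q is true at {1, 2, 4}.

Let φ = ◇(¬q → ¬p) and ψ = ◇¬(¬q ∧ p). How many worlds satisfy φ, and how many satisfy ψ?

For ◇(¬q → ¬p):
1: successors {2, 3}; ¬q → ¬p there: 2:T, 3:F. ✓
2: no successors, so ◇(¬q → ¬p) fails. ✗
3: successors {6}; ¬q → ¬p there: 6:F. ✗
4: successors {5}; ¬q → ¬p there: 5:T. ✓
5: no successors, so ◇(¬q → ¬p) fails. ✗
6: no successors, so ◇(¬q → ¬p) fails. ✗
— 2 worlds.
For ◇¬(¬q ∧ p):
1: successors {2, 3}; ¬(¬q ∧ p) there: 2:T, 3:F. ✓
2: no successors, so ◇¬(¬q ∧ p) fails. ✗
3: successors {6}; ¬(¬q ∧ p) there: 6:F. ✗
4: successors {5}; ¬(¬q ∧ p) there: 5:T. ✓
5: no successors, so ◇¬(¬q ∧ p) fails. ✗
6: no successors, so ◇¬(¬q ∧ p) fails. ✗
— 2 worlds.

2 and 2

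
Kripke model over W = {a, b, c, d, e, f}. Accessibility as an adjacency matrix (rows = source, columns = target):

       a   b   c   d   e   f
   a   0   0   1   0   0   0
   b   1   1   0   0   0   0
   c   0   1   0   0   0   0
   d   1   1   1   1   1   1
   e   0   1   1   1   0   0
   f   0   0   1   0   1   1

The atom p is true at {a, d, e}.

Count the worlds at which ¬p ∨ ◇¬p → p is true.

3

a: ¬p ∨ ◇¬p is T, p is T. ✓
b: ¬p ∨ ◇¬p is T, p is F. ✗
c: ¬p ∨ ◇¬p is T, p is F. ✗
d: ¬p ∨ ◇¬p is T, p is T. ✓
e: ¬p ∨ ◇¬p is T, p is T. ✓
f: ¬p ∨ ◇¬p is T, p is F. ✗
Satisfying worlds: {a, d, e}.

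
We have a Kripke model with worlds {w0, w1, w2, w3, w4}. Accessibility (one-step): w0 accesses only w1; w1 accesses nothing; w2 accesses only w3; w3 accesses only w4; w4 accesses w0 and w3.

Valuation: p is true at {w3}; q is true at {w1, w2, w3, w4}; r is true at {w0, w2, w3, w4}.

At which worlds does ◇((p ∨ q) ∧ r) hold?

{w2, w3, w4}

w0: successors {w1}; (p ∨ q) ∧ r there: w1:F. ✗
w1: no successors, so ◇((p ∨ q) ∧ r) fails. ✗
w2: successors {w3}; (p ∨ q) ∧ r there: w3:T. ✓
w3: successors {w4}; (p ∨ q) ∧ r there: w4:T. ✓
w4: successors {w0, w3}; (p ∨ q) ∧ r there: w0:F, w3:T. ✓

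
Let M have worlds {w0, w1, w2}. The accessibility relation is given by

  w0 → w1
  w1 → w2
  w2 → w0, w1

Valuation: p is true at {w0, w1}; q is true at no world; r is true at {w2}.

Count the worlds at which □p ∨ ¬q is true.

3

w0: □p is T, ¬q is T. ✓
w1: □p is F, ¬q is T. ✓
w2: □p is T, ¬q is T. ✓
Satisfying worlds: {w0, w1, w2}.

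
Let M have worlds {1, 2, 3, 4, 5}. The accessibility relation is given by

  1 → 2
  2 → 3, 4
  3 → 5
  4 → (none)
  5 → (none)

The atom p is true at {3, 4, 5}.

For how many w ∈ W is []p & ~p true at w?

1: []p is F, ~p is T. ✗
2: []p is T, ~p is T. ✓
3: []p is T, ~p is F. ✗
4: []p is T, ~p is F. ✗
5: []p is T, ~p is F. ✗
Satisfying worlds: {2}.

1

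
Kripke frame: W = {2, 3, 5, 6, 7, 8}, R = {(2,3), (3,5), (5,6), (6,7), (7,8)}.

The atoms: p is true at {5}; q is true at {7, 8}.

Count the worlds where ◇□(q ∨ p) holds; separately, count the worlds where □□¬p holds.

For ◇□(q ∨ p):
2: successors {3}; □(q ∨ p) there: 3:T. ✓
3: successors {5}; □(q ∨ p) there: 5:F. ✗
5: successors {6}; □(q ∨ p) there: 6:T. ✓
6: successors {7}; □(q ∨ p) there: 7:T. ✓
7: successors {8}; □(q ∨ p) there: 8:T. ✓
8: no successors, so ◇□(q ∨ p) fails. ✗
— 4 worlds.
For □□¬p:
2: successors {3}; □¬p there: 3:F. ✗
3: successors {5}; □¬p there: 5:T. ✓
5: successors {6}; □¬p there: 6:T. ✓
6: successors {7}; □¬p there: 7:T. ✓
7: successors {8}; □¬p there: 8:T. ✓
8: no successors, so □□¬p holds vacuously. ✓
— 5 worlds.

4 and 5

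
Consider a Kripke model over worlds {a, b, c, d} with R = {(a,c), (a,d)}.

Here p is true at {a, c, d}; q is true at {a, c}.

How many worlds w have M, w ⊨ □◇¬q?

a: successors {c, d}; ◇¬q there: c:F, d:F. ✗
b: no successors, so □◇¬q holds vacuously. ✓
c: no successors, so □◇¬q holds vacuously. ✓
d: no successors, so □◇¬q holds vacuously. ✓
Satisfying worlds: {b, c, d}.

3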